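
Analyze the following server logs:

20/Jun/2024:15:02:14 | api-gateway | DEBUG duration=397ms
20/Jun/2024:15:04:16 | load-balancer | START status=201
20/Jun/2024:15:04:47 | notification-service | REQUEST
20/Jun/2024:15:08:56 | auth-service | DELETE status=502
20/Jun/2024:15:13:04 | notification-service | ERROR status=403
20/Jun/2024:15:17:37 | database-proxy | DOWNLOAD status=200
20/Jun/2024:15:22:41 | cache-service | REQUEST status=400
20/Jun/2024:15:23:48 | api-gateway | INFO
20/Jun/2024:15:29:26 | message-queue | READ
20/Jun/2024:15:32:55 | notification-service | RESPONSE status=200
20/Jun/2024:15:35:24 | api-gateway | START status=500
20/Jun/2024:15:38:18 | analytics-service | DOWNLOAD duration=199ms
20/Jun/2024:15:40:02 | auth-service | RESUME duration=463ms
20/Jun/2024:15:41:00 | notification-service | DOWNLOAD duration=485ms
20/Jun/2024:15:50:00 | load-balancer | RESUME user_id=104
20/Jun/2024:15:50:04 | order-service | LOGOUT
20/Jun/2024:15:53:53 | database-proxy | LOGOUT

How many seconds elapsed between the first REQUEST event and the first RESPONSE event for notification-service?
1688

To find the time between events:

1. Locate the first REQUEST event for notification-service: 20/Jun/2024:15:04:47
2. Locate the first RESPONSE event for notification-service: 20/Jun/2024:15:32:55
3. Calculate the difference: 20/Jun/2024:15:32:55 - 20/Jun/2024:15:04:47 = 1688 seconds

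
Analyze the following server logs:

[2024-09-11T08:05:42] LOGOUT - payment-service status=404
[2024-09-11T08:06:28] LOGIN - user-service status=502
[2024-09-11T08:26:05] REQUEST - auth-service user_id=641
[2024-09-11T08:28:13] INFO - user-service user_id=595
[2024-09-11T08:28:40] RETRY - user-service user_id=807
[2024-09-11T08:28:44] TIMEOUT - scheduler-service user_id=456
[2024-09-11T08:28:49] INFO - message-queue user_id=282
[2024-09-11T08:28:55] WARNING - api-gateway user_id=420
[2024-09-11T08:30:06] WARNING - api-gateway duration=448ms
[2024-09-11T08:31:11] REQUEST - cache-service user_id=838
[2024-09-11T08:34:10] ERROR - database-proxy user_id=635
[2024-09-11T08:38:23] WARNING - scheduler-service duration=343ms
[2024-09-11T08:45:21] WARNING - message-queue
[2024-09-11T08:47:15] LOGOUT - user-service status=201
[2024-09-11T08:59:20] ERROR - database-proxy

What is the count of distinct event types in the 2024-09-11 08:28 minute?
4

To count unique event types:

1. Filter events in the minute starting at 2024-09-11 08:28
2. Extract event types from matching entries
3. Count unique types: 4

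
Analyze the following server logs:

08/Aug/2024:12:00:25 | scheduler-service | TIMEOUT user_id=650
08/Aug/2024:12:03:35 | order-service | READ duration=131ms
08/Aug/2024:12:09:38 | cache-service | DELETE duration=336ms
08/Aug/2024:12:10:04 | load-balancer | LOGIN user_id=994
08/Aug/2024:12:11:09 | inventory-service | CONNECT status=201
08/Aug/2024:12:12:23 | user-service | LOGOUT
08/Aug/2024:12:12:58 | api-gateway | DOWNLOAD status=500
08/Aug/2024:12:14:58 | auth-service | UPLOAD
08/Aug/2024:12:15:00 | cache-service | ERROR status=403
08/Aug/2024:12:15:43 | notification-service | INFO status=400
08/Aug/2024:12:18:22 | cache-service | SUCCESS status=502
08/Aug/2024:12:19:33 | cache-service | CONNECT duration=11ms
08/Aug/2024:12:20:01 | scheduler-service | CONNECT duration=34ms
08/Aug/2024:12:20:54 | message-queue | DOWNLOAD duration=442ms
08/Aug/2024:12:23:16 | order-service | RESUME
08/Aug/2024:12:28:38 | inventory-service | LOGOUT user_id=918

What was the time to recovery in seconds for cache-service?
202

To calculate recovery time:

1. Find ERROR event for cache-service: 08/Aug/2024:12:15:00
2. Find next SUCCESS event for cache-service: 08/Aug/2024:12:18:22
3. Recovery time: 08/Aug/2024:12:18:22 - 08/Aug/2024:12:15:00 = 202 seconds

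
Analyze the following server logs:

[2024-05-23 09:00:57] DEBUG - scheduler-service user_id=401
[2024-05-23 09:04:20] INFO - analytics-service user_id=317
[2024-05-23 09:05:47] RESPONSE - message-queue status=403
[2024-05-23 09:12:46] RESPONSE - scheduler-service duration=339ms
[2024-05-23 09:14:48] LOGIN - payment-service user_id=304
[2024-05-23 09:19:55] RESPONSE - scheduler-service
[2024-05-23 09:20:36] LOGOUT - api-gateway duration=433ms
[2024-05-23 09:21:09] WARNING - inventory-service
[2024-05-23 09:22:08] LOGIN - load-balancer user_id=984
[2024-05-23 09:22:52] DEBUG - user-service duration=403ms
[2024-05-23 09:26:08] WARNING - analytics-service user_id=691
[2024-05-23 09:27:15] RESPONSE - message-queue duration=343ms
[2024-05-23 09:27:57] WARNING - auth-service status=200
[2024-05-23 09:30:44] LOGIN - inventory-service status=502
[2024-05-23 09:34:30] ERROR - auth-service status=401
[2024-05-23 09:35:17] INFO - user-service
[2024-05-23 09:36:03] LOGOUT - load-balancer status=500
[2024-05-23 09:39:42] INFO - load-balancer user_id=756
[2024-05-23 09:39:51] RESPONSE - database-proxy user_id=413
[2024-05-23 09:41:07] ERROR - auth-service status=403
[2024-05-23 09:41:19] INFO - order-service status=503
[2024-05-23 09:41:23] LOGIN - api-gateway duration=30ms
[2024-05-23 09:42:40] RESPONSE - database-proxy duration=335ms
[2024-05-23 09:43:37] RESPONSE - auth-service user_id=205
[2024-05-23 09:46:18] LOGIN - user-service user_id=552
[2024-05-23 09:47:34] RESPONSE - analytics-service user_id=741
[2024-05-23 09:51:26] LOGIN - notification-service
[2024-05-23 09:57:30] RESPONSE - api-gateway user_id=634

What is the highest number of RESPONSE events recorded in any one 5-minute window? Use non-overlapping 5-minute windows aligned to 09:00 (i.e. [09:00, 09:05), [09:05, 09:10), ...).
2

To find the burst window:

1. Divide the log period into non-overlapping 5-minute windows starting at 09:00
2. Count RESPONSE events in each window
3. Find the window with maximum count
4. Maximum events in a window: 2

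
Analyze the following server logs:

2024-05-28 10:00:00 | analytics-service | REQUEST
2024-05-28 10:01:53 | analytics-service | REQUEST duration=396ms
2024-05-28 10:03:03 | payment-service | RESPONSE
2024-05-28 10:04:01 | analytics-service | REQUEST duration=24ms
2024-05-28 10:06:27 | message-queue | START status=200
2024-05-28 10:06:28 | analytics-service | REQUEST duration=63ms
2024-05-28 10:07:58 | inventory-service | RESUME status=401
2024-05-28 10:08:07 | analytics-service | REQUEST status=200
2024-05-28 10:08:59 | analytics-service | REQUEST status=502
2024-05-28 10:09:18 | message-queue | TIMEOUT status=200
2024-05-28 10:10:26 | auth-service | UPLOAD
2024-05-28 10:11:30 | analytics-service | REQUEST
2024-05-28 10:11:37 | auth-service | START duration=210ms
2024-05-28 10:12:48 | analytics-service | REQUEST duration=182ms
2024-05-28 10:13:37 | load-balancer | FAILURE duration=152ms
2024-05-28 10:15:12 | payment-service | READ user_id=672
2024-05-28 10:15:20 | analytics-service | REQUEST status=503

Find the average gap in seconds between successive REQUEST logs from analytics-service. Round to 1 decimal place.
115.0

To calculate average interval:

1. Find all REQUEST events for analytics-service in order
2. Calculate time gaps between consecutive events
3. Compute mean of gaps: 920 / 8 = 115.0 seconds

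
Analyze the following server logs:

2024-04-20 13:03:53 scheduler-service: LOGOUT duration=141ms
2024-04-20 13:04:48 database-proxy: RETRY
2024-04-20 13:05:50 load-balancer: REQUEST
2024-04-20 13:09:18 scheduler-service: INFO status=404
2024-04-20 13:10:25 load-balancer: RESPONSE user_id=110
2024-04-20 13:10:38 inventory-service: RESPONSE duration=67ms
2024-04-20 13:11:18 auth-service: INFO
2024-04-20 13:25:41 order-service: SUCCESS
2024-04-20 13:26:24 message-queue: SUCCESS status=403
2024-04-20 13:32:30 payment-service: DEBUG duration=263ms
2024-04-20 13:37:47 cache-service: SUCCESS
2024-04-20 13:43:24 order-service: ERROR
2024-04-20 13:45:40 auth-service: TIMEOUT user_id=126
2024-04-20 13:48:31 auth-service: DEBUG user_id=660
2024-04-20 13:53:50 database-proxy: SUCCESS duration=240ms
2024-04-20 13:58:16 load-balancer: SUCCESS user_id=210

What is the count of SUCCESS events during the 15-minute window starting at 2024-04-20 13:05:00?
0

To count events in the time window:

1. Window boundaries: 2024-04-20 13:05:00 to 2024-04-20 13:20:00
2. Filter for SUCCESS events within this window
3. Count matching events: 0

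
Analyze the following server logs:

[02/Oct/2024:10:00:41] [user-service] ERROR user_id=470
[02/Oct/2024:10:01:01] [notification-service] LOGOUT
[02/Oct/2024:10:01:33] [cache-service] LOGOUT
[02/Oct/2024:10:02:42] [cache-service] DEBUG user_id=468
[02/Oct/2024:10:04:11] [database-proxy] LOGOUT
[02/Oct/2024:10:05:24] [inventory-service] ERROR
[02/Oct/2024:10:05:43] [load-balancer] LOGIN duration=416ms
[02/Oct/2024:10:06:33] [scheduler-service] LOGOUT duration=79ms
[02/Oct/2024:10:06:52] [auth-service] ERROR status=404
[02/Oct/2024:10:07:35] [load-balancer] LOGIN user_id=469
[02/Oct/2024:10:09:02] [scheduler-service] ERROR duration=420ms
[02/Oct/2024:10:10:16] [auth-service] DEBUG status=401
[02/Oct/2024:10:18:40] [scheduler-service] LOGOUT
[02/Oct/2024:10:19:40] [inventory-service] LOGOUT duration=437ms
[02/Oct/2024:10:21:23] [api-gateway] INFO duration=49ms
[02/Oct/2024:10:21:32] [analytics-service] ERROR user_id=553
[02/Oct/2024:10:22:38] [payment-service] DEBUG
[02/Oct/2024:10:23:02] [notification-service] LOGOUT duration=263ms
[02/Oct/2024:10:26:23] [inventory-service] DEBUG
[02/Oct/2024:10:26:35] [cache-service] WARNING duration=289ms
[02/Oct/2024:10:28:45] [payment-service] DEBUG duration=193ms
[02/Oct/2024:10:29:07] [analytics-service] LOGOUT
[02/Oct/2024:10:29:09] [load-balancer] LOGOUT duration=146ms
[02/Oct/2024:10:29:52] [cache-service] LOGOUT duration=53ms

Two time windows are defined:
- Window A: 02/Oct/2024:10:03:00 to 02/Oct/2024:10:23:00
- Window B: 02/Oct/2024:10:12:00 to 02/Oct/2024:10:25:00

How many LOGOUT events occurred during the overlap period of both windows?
2

To find overlap events:

1. Window A: 02/Oct/2024:10:03:00 to 02/Oct/2024:10:23:00
2. Window B: 02/Oct/2024:10:12:00 to 02/Oct/2024:10:25:00
3. Overlap period: 02/Oct/2024:10:12:00 to 02/Oct/2024:10:23:00
4. Count LOGOUT events in overlap: 2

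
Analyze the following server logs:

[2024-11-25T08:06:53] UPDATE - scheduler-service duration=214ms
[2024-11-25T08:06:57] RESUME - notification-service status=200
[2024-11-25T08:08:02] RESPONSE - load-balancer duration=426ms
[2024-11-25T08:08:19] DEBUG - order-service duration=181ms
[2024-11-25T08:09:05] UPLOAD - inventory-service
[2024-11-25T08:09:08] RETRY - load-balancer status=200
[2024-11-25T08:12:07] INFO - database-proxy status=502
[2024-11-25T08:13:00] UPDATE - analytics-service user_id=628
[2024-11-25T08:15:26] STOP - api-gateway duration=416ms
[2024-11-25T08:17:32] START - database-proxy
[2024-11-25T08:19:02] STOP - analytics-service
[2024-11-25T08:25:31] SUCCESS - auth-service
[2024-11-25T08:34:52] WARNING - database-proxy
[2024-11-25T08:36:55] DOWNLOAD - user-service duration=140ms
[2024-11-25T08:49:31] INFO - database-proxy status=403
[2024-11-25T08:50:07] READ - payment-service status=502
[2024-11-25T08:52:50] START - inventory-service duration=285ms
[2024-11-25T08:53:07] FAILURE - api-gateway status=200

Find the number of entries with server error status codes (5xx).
2

To find matching entries:

1. Pattern to match: server error status codes (5xx)
2. Scan each log entry for the pattern
3. Count matches: 2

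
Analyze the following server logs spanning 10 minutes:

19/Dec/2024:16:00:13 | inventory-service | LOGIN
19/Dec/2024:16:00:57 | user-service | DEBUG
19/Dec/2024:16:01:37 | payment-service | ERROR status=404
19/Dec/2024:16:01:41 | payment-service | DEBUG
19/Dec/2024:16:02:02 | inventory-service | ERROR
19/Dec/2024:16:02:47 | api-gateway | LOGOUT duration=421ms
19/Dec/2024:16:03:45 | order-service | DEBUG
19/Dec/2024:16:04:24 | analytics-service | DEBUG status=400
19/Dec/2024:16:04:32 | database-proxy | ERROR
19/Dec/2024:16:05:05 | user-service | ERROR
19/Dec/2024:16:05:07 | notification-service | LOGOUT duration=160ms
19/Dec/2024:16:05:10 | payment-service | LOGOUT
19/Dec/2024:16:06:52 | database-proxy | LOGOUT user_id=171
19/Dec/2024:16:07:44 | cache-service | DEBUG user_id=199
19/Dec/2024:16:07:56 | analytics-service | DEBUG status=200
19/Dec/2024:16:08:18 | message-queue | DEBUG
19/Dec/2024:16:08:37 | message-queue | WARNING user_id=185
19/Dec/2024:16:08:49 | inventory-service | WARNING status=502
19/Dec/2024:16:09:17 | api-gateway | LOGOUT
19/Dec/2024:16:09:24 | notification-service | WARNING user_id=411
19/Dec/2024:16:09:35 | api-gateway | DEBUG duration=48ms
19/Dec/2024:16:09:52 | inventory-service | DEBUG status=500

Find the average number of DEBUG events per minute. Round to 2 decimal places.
0.9

To calculate the rate:

1. Count total DEBUG events: 9
2. Total time period: 10 minutes
3. Rate = 9 / 10 = 0.9 events per minute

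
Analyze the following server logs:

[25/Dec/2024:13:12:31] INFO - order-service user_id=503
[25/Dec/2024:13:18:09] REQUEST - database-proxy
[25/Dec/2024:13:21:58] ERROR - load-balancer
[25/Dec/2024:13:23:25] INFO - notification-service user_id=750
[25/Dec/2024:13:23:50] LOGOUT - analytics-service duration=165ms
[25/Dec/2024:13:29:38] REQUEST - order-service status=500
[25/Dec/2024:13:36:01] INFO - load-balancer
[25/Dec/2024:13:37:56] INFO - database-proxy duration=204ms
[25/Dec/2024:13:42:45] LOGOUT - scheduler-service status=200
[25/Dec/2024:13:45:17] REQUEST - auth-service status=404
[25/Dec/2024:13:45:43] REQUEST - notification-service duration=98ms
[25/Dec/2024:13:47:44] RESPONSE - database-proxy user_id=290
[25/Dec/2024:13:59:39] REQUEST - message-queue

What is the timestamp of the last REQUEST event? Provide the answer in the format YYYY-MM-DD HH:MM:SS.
2024-12-25 13:59:39

To find the last event:

1. Filter for all REQUEST events
2. Sort by timestamp
3. Select the last one
4. Timestamp: 2024-12-25 13:59:39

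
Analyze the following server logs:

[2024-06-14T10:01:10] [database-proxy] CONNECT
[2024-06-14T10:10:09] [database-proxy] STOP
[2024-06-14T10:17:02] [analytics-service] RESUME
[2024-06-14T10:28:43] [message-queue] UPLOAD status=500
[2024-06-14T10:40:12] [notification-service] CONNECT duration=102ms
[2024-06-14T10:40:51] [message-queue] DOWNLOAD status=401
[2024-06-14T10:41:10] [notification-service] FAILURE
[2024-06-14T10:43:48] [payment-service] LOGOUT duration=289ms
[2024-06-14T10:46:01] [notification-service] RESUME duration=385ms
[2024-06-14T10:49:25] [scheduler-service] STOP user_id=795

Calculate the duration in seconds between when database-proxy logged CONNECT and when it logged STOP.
539

To find the time between events:

1. Locate the first CONNECT event for database-proxy: 2024-06-14T10:01:10
2. Locate the first STOP event for database-proxy: 2024-06-14T10:10:09
3. Calculate the difference: 2024-06-14T10:10:09 - 2024-06-14T10:01:10 = 539 seconds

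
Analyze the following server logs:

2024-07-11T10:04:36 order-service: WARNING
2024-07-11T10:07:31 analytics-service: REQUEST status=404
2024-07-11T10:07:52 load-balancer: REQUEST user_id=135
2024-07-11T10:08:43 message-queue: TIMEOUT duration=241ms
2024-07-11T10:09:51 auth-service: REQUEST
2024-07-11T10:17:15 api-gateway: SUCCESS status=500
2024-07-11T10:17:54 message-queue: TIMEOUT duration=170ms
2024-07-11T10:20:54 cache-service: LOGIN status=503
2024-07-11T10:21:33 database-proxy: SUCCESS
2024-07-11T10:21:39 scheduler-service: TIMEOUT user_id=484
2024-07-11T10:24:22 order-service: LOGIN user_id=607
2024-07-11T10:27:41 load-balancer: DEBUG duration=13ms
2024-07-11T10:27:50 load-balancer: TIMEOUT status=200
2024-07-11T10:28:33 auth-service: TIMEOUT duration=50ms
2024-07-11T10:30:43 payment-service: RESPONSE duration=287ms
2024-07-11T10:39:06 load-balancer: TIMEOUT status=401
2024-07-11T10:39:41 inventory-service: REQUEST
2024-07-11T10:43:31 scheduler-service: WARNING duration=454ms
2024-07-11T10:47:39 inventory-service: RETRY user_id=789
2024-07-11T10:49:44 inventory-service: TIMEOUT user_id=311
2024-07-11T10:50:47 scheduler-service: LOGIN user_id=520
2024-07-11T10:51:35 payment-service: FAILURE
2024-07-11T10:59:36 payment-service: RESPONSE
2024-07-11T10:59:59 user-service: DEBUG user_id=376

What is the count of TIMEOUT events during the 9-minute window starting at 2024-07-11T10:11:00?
1

To count events in the time window:

1. Window boundaries: 2024-07-11T10:11:00 to 2024-07-11T10:20:00
2. Filter for TIMEOUT events within this window
3. Count matching events: 1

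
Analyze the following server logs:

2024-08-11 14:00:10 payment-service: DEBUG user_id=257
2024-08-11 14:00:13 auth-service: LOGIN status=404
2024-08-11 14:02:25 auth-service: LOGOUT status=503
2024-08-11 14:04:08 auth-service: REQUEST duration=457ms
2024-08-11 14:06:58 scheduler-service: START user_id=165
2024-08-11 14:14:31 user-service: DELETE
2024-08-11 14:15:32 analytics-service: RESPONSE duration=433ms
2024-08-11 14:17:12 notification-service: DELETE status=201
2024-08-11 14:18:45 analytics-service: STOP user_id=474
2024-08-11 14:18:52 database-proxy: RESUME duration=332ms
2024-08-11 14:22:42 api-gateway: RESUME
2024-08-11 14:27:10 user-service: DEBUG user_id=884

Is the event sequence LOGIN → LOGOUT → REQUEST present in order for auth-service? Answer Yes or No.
Yes

To verify sequence order:

1. Find all events in sequence LOGIN → LOGOUT → REQUEST for auth-service
2. Extract their timestamps
3. Check if timestamps are in ascending order
4. Result: Yes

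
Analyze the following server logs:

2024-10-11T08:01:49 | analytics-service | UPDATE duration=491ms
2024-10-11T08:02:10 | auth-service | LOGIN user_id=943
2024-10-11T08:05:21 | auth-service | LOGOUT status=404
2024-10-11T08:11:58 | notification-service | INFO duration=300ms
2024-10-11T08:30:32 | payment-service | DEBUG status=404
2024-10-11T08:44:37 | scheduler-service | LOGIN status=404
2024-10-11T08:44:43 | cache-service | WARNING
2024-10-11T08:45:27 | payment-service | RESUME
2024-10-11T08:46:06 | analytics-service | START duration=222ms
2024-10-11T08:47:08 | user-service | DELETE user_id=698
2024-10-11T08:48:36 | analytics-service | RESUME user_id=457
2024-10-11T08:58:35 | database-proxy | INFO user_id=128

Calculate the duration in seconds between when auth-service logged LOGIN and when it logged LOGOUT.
191

To find the time between events:

1. Locate the first LOGIN event for auth-service: 2024-10-11T08:02:10
2. Locate the first LOGOUT event for auth-service: 2024-10-11T08:05:21
3. Calculate the difference: 2024-10-11T08:05:21 - 2024-10-11T08:02:10 = 191 seconds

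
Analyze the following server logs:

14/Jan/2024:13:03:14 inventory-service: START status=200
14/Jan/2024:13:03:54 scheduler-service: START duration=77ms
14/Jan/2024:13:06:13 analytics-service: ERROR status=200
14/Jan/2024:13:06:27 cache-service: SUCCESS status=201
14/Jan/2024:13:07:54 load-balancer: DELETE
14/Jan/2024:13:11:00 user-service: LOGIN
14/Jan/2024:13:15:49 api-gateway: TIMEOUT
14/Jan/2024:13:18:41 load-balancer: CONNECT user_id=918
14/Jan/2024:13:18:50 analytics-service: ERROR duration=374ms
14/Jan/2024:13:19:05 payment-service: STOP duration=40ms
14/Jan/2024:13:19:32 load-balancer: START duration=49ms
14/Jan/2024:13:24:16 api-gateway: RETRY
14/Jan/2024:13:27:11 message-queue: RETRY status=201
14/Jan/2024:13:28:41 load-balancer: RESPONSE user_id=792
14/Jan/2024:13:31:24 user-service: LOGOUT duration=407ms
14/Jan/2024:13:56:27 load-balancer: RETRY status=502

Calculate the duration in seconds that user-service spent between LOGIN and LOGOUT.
1224

To calculate state duration:

1. Find LOGIN event for user-service: 14/Jan/2024:13:11:00
2. Find LOGOUT event for user-service: 14/Jan/2024:13:31:24
3. Calculate duration: 14/Jan/2024:13:31:24 - 14/Jan/2024:13:11:00 = 1224 seconds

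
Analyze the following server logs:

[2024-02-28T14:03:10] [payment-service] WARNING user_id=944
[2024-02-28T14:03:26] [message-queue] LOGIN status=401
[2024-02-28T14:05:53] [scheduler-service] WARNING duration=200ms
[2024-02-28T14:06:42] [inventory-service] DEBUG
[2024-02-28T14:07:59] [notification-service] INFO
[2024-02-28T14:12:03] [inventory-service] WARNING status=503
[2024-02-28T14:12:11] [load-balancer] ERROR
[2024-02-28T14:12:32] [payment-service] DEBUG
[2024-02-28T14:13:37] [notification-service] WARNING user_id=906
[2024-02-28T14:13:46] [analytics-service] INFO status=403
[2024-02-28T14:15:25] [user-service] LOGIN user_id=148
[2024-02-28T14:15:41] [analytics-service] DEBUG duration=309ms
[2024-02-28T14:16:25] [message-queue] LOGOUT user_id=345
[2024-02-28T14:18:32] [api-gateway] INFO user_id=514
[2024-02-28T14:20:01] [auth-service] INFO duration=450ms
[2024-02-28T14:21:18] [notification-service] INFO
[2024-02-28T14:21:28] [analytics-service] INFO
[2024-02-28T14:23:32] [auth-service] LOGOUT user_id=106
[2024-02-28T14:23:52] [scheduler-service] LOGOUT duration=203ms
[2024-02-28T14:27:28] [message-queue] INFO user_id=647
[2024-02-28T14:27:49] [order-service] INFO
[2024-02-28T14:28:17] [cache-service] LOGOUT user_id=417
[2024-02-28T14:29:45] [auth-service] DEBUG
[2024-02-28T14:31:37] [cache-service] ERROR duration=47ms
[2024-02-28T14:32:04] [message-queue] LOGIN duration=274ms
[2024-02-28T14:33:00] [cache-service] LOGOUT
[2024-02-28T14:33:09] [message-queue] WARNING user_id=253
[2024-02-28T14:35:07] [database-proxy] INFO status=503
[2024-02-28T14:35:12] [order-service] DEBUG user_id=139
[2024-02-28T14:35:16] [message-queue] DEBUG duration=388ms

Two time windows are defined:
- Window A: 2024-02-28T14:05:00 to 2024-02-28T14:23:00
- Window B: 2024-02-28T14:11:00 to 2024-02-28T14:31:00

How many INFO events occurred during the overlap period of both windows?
5

To find overlap events:

1. Window A: 2024-02-28T14:05:00 to 2024-02-28T14:23:00
2. Window B: 2024-02-28T14:11:00 to 2024-02-28T14:31:00
3. Overlap period: 2024-02-28T14:11:00 to 2024-02-28T14:23:00
4. Count INFO events in overlap: 5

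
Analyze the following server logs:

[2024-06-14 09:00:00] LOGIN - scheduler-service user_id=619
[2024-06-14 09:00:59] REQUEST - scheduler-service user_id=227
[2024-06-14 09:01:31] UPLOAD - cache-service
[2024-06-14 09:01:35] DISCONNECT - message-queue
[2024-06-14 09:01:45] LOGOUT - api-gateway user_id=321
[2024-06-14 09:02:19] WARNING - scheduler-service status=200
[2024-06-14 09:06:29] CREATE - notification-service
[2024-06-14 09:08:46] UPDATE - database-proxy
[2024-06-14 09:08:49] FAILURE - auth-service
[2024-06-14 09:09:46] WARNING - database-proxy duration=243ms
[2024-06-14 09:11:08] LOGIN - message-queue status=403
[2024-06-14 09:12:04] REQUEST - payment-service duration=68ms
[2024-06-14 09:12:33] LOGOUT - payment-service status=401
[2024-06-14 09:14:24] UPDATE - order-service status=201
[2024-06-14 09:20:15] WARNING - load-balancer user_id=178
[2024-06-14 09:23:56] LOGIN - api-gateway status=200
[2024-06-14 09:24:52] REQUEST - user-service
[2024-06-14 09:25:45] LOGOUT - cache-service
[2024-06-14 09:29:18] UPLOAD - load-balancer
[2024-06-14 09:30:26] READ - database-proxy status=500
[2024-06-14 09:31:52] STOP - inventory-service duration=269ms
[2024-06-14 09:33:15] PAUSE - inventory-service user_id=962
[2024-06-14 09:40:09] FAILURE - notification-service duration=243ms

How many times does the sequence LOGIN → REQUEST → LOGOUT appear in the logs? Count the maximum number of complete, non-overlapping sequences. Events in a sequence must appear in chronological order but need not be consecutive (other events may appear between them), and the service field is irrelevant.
3

To count sequences:

1. Look for pattern: LOGIN → REQUEST → LOGOUT
2. Greedily scan the log in chronological order, matching each sequence element in turn (ignoring service)
3. Each time the full pattern completes, increment the count and restart matching from the next event
4. Complete non-overlapping sequences found: 3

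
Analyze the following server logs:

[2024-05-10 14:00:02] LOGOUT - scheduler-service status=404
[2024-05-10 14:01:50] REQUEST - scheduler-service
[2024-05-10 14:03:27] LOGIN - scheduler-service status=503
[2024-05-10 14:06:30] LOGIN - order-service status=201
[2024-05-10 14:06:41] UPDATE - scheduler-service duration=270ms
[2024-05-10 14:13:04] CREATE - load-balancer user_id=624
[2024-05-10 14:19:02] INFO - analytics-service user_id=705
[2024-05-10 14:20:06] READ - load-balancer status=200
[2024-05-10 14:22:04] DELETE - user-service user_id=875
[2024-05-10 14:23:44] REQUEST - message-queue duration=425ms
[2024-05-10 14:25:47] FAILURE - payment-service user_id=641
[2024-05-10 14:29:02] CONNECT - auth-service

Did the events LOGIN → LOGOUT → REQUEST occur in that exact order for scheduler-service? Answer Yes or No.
No

To verify sequence order:

1. Find all events in sequence LOGIN → LOGOUT → REQUEST for scheduler-service
2. Extract their timestamps
3. Check if timestamps are in ascending order
4. Result: No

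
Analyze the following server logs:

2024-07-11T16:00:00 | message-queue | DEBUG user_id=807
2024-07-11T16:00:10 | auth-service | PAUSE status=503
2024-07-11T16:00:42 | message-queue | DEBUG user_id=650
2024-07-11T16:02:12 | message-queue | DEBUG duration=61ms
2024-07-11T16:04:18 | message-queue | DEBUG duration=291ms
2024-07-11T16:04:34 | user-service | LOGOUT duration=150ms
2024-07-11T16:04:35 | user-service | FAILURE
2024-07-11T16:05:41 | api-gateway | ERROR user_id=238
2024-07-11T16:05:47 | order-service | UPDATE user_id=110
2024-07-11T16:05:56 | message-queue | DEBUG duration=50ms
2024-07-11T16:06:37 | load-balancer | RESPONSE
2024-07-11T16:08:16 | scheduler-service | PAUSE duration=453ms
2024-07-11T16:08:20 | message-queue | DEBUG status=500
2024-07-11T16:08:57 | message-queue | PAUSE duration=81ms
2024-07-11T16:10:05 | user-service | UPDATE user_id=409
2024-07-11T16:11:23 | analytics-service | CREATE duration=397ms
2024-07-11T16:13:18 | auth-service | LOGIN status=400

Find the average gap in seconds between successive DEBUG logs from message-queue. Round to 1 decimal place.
100.0

To calculate average interval:

1. Find all DEBUG events for message-queue in order
2. Calculate time gaps between consecutive events
3. Compute mean of gaps: 500 / 5 = 100.0 seconds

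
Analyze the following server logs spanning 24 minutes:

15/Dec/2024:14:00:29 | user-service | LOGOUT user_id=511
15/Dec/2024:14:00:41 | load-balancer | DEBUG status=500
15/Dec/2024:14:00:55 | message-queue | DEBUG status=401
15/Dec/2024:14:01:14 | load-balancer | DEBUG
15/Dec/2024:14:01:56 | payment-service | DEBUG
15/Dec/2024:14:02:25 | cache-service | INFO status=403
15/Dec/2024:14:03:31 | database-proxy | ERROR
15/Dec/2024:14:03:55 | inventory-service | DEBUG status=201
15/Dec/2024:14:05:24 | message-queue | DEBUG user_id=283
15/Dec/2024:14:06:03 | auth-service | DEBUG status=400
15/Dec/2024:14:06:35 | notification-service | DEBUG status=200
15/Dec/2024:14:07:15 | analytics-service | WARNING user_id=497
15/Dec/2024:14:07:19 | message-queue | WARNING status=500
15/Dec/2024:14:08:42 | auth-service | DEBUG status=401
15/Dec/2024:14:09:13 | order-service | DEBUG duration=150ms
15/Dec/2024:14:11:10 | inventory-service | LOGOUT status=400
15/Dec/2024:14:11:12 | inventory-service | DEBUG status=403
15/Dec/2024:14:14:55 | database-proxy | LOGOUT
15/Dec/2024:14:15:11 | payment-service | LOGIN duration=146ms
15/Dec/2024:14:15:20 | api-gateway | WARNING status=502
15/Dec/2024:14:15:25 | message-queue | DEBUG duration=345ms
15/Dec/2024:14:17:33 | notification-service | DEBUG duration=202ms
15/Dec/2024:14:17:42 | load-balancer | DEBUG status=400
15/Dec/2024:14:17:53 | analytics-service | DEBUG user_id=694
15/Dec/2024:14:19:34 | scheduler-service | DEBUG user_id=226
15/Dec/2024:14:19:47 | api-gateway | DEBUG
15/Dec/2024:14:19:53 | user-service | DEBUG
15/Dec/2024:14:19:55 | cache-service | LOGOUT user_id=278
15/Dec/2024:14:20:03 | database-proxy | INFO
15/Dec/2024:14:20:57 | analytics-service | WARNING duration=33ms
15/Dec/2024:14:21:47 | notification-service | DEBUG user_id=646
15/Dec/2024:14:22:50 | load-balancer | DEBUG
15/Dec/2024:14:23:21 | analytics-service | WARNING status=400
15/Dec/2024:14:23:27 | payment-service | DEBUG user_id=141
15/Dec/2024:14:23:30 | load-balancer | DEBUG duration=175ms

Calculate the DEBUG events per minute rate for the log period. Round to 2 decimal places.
0.92

To calculate the rate:

1. Count total DEBUG events: 22
2. Total time period: 24 minutes
3. Rate = 22 / 24 = 0.92 events per minute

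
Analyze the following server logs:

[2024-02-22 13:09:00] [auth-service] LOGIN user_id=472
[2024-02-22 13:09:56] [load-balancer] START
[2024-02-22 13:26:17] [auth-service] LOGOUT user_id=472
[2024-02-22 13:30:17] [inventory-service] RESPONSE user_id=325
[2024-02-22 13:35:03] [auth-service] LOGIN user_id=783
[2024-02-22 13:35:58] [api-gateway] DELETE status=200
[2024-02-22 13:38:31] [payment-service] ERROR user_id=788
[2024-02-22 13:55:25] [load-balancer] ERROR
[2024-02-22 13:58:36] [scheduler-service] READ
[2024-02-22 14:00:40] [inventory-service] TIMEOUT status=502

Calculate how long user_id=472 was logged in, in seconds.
1037

To calculate session duration:

1. Find LOGIN event for user_id=472: 2024-02-22 13:09:00
2. Find LOGOUT event for user_id=472: 2024-02-22 13:26:17
3. Session duration: 2024-02-22 13:26:17 - 2024-02-22 13:09:00 = 1037 seconds (17 minutes)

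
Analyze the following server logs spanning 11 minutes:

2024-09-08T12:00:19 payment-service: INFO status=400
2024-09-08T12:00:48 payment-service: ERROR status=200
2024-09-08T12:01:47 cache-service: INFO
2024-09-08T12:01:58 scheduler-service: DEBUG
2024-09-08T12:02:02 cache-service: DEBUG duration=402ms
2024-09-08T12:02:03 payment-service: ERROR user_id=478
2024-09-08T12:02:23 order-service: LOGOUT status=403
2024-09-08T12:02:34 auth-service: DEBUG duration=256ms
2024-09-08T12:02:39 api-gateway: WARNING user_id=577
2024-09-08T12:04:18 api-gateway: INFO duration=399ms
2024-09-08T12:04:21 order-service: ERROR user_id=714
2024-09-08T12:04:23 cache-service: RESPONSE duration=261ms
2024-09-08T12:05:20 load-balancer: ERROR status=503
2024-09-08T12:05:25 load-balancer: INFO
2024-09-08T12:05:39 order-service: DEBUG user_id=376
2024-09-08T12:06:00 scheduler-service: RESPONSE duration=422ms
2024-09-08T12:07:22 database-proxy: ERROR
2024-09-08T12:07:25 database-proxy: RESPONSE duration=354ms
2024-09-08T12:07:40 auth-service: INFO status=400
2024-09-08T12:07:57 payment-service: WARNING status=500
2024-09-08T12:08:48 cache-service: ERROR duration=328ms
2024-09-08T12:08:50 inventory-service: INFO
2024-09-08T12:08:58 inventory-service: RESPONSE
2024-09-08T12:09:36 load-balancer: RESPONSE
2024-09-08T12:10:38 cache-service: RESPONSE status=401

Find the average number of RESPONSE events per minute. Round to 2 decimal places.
0.55

To calculate the rate:

1. Count total RESPONSE events: 6
2. Total time period: 11 minutes
3. Rate = 6 / 11 = 0.55 events per minute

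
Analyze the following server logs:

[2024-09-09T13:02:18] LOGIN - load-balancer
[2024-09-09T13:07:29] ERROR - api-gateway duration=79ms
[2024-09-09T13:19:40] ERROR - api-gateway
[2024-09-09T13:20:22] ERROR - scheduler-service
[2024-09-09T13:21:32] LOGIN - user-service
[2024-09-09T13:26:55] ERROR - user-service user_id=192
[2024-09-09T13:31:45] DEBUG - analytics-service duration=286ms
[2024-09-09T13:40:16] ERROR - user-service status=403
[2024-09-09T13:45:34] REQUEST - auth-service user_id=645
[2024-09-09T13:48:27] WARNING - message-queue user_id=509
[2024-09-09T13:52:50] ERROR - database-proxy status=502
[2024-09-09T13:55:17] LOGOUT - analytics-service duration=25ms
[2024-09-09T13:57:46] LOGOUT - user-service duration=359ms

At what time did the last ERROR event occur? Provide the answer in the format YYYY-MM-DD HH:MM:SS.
2024-09-09 13:52:50

To find the last event:

1. Filter for all ERROR events
2. Sort by timestamp
3. Select the last one
4. Timestamp: 2024-09-09 13:52:50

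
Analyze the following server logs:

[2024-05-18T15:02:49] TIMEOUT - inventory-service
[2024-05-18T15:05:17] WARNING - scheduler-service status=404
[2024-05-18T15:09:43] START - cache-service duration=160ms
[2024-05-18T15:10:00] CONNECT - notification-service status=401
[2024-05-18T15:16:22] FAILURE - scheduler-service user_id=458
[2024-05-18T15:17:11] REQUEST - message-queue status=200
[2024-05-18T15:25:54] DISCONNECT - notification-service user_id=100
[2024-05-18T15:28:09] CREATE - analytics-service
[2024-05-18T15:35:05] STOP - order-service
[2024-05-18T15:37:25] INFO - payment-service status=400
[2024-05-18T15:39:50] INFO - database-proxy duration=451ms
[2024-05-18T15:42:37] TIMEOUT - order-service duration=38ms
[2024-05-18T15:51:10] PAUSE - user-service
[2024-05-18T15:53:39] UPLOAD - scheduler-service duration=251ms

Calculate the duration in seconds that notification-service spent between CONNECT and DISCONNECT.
954

To calculate state duration:

1. Find CONNECT event for notification-service: 2024-05-18T15:10:00
2. Find DISCONNECT event for notification-service: 2024-05-18T15:25:54
3. Calculate duration: 2024-05-18T15:25:54 - 2024-05-18T15:10:00 = 954 seconds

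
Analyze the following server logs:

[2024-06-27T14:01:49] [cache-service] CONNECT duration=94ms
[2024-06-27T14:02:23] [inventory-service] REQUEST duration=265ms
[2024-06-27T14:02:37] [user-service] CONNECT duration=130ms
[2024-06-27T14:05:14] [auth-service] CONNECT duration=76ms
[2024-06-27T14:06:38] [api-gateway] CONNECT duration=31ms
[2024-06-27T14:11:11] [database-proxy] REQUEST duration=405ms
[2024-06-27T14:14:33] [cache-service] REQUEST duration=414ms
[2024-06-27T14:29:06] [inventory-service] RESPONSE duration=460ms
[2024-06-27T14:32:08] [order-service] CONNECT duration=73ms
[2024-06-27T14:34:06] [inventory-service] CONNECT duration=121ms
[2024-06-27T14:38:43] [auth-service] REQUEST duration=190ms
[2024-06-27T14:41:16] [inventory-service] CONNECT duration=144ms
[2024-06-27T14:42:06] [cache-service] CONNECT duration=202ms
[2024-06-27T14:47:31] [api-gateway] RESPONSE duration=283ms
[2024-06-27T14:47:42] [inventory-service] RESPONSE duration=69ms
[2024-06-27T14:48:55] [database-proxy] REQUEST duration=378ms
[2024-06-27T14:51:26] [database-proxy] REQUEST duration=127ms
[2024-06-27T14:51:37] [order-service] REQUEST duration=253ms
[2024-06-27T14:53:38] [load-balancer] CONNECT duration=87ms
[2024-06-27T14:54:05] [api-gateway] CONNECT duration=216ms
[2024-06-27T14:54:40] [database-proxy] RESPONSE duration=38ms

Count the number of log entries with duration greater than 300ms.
4

To count timeouts:

1. Threshold: 300ms
2. Extract duration from each log entry
3. Count entries where duration > 300
4. Timeout count: 4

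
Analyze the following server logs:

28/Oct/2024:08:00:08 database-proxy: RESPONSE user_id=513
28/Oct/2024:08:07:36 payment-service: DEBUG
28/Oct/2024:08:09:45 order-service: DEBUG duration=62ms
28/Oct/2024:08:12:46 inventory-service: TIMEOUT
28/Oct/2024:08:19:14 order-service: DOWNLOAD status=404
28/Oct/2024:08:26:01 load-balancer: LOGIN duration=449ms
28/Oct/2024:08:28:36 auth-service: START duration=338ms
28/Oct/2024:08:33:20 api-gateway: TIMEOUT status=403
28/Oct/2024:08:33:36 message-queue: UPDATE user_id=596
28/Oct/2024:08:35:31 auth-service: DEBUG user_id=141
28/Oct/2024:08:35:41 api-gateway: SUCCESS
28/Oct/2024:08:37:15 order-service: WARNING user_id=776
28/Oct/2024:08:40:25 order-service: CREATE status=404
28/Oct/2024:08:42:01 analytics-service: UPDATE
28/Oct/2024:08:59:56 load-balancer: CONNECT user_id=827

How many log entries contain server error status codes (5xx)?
0

To find matching entries:

1. Pattern to match: server error status codes (5xx)
2. Scan each log entry for the pattern
3. Count matches: 0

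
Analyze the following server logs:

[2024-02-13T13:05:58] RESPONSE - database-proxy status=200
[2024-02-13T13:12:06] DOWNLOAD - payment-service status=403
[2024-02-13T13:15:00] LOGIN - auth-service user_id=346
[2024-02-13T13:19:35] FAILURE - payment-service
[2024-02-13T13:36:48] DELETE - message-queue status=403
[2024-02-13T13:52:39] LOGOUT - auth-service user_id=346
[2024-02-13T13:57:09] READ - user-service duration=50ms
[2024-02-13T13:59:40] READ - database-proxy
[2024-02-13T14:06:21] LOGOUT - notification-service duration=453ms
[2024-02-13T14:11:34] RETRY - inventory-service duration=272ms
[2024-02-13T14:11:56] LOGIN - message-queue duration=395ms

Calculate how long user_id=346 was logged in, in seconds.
2259

To calculate session duration:

1. Find LOGIN event for user_id=346: 2024-02-13T13:15:00
2. Find LOGOUT event for user_id=346: 2024-02-13T13:52:39
3. Session duration: 2024-02-13T13:52:39 - 2024-02-13T13:15:00 = 2259 seconds (37 minutes)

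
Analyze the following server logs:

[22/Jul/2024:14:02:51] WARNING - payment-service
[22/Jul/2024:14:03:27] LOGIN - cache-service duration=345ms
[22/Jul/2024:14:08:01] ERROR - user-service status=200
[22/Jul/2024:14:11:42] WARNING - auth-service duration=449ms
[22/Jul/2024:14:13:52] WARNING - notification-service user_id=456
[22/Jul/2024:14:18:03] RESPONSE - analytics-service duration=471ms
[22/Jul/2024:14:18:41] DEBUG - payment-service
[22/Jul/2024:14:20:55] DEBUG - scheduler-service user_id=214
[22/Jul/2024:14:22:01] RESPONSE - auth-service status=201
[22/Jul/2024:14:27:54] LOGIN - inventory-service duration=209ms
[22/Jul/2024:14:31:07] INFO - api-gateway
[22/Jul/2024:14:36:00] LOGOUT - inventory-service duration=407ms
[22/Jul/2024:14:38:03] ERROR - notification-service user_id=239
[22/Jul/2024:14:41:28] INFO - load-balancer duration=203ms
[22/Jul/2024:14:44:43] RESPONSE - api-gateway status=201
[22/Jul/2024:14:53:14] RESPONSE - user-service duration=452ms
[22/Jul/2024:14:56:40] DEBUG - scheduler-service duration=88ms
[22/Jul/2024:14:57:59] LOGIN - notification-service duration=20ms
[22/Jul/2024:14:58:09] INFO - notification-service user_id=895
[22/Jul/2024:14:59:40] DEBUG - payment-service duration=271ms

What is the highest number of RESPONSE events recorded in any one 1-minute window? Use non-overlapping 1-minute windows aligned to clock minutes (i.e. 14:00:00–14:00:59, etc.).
1

To find the burst window:

1. Divide the log period into non-overlapping 1-minute windows starting at 14:00
2. Count RESPONSE events in each window
3. Find the window with maximum count
4. Maximum events in a window: 1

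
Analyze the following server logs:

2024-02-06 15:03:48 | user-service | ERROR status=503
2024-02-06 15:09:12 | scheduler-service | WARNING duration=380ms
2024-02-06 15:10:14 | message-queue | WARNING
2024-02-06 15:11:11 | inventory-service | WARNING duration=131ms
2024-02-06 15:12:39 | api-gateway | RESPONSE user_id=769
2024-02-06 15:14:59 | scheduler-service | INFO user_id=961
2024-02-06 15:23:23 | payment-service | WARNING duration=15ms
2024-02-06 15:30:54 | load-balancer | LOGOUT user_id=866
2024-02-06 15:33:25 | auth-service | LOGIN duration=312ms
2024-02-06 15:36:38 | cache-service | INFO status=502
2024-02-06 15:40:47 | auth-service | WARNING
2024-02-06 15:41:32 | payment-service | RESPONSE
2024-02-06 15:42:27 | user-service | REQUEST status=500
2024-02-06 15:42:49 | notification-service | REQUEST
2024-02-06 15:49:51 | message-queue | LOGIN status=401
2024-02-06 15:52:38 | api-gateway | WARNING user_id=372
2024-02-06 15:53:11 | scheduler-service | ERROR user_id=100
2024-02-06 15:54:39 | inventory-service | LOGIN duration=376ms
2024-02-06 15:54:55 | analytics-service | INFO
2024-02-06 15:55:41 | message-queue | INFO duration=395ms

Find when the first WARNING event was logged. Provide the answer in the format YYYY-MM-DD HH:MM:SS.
2024-02-06 15:09:12

To find the first event:

1. Filter for all WARNING events
2. Sort by timestamp
3. Select the first one
4. Timestamp: 2024-02-06 15:09:12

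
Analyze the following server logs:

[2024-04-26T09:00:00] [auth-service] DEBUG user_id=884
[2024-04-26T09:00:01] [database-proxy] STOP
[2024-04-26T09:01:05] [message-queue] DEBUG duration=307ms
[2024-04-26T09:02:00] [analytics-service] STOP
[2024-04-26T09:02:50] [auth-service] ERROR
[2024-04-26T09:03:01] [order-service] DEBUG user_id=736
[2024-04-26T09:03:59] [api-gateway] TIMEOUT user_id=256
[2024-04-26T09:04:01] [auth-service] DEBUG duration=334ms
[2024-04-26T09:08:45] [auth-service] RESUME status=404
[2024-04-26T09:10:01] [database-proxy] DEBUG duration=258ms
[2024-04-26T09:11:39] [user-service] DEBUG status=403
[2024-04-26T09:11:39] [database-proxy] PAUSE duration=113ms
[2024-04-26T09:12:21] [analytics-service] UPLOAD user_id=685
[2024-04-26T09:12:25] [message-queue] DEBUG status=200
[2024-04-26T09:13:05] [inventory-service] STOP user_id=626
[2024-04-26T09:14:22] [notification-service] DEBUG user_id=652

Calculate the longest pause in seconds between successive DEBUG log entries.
360

To find the longest gap:

1. Extract all DEBUG events in chronological order
2. Calculate time differences between consecutive events
3. Find the maximum difference
4. Longest gap: 360 seconds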